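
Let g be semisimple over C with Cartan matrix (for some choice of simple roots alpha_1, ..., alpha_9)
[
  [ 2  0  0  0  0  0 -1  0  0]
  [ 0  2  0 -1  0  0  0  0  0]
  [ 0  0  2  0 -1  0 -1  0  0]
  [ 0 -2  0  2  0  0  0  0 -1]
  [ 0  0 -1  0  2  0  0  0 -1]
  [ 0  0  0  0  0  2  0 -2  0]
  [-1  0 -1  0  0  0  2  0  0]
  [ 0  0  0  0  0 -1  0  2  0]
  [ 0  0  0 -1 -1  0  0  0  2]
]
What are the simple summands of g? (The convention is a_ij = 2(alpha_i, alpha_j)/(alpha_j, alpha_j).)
B_2 ⊕ B_7

The diagram associated to this matrix has two connected components: the simple roots {alpha_6, alpha_8} form a chain of 2 nodes with a double edge at one end; the terminal node there is the unique short simple root (B_2), and {alpha_1, alpha_2, alpha_3, alpha_4, alpha_5, alpha_7, alpha_9} form a chain of 7 nodes with a double edge at one end; the terminal node there is the unique short simple root (B_7). A semisimple Lie algebra decomposes uniquely as the direct sum of simple ideals, one per connected component of its Dynkin diagram, so g ≅ B_2 ⊕ B_7 (dimension 10 + 105 = 115).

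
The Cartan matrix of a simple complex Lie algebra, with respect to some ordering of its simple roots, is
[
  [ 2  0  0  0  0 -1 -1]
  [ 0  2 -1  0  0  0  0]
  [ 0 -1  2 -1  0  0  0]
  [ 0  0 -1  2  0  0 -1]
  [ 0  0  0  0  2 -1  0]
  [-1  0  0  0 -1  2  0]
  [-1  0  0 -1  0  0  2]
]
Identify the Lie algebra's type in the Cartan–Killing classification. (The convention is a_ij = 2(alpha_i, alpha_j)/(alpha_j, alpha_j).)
The matrix has rank 7 with 2's on the diagonal. Reading the off-diagonal entries as Dynkin edges (a single edge where a_ij = a_ji = -1; a double or triple edge where a_ij * a_ji = 2 or 3), the diagram is a chain of 7 nodes with single edges (A_7). One simple-root ordering that puts it in standard form is (alpha_2, alpha_3, alpha_4, alpha_7, alpha_1, alpha_6, alpha_5). So the algebra is type A_7, i.e. sl(8).

A_7 (sl(8))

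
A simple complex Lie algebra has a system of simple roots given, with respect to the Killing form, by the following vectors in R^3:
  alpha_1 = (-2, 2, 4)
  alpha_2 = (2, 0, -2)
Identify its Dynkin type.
type G_2

Compute the Cartan integers a_ij = 2(alpha_i, alpha_j)/(alpha_j, alpha_j); the resulting 2x2 Cartan matrix is
[[2, -3], [-1, 2]].
The roots have two lengths (squared-length ratio 3:1); the short ones are alpha_{2}. The associated Dynkin diagram is two nodes joined by a triple edge (G_2), so the type is G_2.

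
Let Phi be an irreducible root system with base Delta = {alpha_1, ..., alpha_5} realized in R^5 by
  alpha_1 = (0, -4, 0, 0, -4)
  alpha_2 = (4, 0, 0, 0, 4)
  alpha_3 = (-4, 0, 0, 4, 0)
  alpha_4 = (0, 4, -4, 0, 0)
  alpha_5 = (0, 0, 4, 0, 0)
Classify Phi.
type B_5

Compute the Cartan integers a_ij = 2(alpha_i, alpha_j)/(alpha_j, alpha_j); the resulting 5x5 Cartan matrix is
[[2, -1, 0, -1, 0], [-1, 2, -1, 0, 0], [0, -1, 2, 0, 0], [-1, 0, 0, 2, -2], [0, 0, 0, -1, 2]].
The roots have two lengths (squared-length ratio 2:1); the short ones are alpha_{5}. The associated Dynkin diagram is a chain of 5 nodes with a double edge at one end; the terminal node there is the unique short simple root (B_5), so the type is B_5 (the algebra so(11)).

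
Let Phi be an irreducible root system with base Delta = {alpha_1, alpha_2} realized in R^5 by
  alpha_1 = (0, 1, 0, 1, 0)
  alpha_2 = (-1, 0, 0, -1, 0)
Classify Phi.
type A_2

Compute the Cartan integers a_ij = 2(alpha_i, alpha_j)/(alpha_j, alpha_j); the resulting 2x2 Cartan matrix is
[[2, -1], [-1, 2]].
All simple roots have the same length, so the diagram is simply laced. The associated Dynkin diagram is a chain of 2 nodes with single edges (A_2), so the type is A_2 (the algebra sl(3)).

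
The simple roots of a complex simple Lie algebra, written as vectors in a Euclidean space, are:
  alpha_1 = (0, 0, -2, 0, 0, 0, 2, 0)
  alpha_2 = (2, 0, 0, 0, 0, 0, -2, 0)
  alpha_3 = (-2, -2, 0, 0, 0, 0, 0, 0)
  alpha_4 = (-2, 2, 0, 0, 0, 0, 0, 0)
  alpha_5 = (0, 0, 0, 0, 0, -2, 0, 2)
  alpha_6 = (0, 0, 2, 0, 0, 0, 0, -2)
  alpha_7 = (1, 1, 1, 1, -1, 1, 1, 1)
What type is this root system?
E_7

Compute the Cartan integers a_ij = 2(alpha_i, alpha_j)/(alpha_j, alpha_j); the resulting 7x7 Cartan matrix is
[[2, -1, 0, 0, 0, -1, 0], [-1, 2, -1, -1, 0, 0, 0], [0, -1, 2, 0, 0, 0, -1], [0, -1, 0, 2, 0, 0, 0], [0, 0, 0, 0, 2, -1, 0], [-1, 0, 0, 0, -1, 2, 0], [0, 0, -1, 0, 0, 0, 2]].
All simple roots have the same length, so the diagram is simply laced. The associated Dynkin diagram is a chain of 6 nodes with one extra node attached to the third node from one end (E_7), so the type is E_7.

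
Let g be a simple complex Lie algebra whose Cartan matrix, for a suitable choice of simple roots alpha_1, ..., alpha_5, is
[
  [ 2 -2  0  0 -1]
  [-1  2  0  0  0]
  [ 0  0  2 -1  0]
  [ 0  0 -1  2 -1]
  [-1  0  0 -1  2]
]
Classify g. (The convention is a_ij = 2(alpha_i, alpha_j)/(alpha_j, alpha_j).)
type B_5

The matrix has rank 5 with 2's on the diagonal. Reading the off-diagonal entries as Dynkin edges (a single edge where a_ij = a_ji = -1; a double or triple edge where a_ij * a_ji = 2 or 3), the diagram is a chain of 5 nodes with a double edge at one end; the terminal node there is the unique short simple root (B_5). One simple-root ordering that puts it in standard form is (alpha_3, alpha_4, alpha_5, alpha_1, alpha_2). So the algebra is type B_5, i.e. so(11).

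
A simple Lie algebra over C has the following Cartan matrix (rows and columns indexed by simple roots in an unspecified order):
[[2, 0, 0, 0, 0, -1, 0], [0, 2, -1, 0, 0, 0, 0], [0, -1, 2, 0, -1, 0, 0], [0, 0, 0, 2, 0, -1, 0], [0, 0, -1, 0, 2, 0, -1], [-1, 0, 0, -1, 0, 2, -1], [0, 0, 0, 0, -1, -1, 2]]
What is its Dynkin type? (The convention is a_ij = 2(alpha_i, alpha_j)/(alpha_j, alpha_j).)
The matrix has rank 7 with 2's on the diagonal. Reading the off-diagonal entries as Dynkin edges (a single edge where a_ij = a_ji = -1; a double or triple edge where a_ij * a_ji = 2 or 3), the diagram is a chain of 5 nodes with a fork of two nodes at one end (D_7). One simple-root ordering that puts it in standard form is (alpha_2, alpha_3, alpha_5, alpha_7, alpha_6, alpha_1, alpha_4). So the algebra is type D_7, i.e. so(14).

D7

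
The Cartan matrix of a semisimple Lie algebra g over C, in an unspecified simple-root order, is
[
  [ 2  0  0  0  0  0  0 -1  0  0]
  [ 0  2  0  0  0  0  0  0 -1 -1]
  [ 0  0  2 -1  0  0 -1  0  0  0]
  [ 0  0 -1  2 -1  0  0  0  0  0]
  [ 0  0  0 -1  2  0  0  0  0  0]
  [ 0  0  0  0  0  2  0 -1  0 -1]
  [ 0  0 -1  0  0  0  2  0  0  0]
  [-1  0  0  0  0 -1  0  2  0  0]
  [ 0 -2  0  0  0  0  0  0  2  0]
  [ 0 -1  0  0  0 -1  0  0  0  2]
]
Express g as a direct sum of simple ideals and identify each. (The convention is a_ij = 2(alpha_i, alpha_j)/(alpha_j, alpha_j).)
The diagram associated to this matrix has two connected components: the simple roots {alpha_3, alpha_4, alpha_5, alpha_7} form a chain of 4 nodes with single edges (A_4), and {alpha_1, alpha_2, alpha_6, alpha_8, alpha_9, alpha_10} form a chain of 6 nodes with a double edge at one end; the terminal node there is the unique long simple root (C_6). A semisimple Lie algebra decomposes uniquely as the direct sum of simple ideals, one per connected component of its Dynkin diagram, so g ≅ A_4 ⊕ C_6 (dimension 24 + 78 = 102).

A_4 (sl(5)) ⊕ C_6 (sp(12))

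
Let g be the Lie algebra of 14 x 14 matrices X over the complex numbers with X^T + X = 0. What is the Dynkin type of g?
D7

This is so(14) with 14 even, which has dimension 14(14-1)/2 = 91 and rank 14/2 = 7. In the classification of classical Lie algebras, the orthogonal algebra so(2n) in an even number of variables has type D_n; here n = 7, so the Dynkin diagram is a chain of 5 nodes with a fork of two nodes at one end (D_7). Hence the type is D_7.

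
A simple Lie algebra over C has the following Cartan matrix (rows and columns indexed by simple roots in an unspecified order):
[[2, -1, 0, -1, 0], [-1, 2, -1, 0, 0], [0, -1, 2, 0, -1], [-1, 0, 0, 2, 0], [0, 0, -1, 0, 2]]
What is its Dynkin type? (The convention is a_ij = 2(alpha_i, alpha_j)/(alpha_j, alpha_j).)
A5

The matrix has rank 5 with 2's on the diagonal. Reading the off-diagonal entries as Dynkin edges (a single edge where a_ij = a_ji = -1; a double or triple edge where a_ij * a_ji = 2 or 3), the diagram is a chain of 5 nodes with single edges (A_5). One simple-root ordering that puts it in standard form is (alpha_4, alpha_1, alpha_2, alpha_3, alpha_5). So the algebra is type A_5, i.e. sl(6).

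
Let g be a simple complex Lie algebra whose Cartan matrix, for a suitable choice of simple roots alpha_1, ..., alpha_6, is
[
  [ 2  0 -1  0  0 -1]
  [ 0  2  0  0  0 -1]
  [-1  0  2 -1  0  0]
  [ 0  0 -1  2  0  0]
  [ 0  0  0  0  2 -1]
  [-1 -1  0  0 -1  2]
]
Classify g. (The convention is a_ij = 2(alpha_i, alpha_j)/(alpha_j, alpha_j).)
The matrix has rank 6 with 2's on the diagonal. Reading the off-diagonal entries as Dynkin edges (a single edge where a_ij = a_ji = -1; a double or triple edge where a_ij * a_ji = 2 or 3), the diagram is a chain of 4 nodes with a fork of two nodes at one end (D_6). One simple-root ordering that puts it in standard form is (alpha_4, alpha_3, alpha_1, alpha_6, alpha_5, alpha_2). So the algebra is type D_6, i.e. so(12).

D_6 (so(12))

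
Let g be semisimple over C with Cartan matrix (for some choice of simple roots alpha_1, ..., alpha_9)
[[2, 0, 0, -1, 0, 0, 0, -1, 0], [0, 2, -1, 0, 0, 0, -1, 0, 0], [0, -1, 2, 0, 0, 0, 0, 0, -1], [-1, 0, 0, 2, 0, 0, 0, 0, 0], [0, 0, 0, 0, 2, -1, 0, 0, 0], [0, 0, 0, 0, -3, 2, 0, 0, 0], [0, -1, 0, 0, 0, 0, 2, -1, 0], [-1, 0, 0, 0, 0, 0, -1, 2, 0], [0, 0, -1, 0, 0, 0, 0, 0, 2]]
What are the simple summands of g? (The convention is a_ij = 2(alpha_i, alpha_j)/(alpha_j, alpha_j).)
The diagram associated to this matrix has two connected components: the simple roots {alpha_1, alpha_2, alpha_3, alpha_4, alpha_7, alpha_8, alpha_9} form a chain of 7 nodes with single edges (A_7), and {alpha_5, alpha_6} form two nodes joined by a triple edge (G_2). A semisimple Lie algebra decomposes uniquely as the direct sum of simple ideals, one per connected component of its Dynkin diagram, so g ≅ A_7 ⊕ G_2 (dimension 63 + 14 = 77).

A_7 + G_2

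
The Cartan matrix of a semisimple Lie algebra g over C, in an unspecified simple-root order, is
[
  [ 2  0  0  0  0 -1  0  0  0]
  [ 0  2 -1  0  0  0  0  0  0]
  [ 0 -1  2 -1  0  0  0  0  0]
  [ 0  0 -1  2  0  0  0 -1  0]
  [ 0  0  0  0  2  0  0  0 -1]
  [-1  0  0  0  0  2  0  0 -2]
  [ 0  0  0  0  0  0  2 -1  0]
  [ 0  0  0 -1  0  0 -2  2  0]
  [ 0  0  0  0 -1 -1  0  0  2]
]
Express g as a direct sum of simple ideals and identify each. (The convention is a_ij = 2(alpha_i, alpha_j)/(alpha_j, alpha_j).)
B_5 (so(11)) + F_4

The diagram associated to this matrix has two connected components: the simple roots {alpha_2, alpha_3, alpha_4, alpha_7, alpha_8} form a chain of 5 nodes with a double edge at one end; the terminal node there is the unique short simple root (B_5), and {alpha_1, alpha_5, alpha_6, alpha_9} form a chain of 4 nodes with a double edge between the middle two (F_4). A semisimple Lie algebra decomposes uniquely as the direct sum of simple ideals, one per connected component of its Dynkin diagram, so g ≅ B_5 ⊕ F_4 (dimension 55 + 52 = 107).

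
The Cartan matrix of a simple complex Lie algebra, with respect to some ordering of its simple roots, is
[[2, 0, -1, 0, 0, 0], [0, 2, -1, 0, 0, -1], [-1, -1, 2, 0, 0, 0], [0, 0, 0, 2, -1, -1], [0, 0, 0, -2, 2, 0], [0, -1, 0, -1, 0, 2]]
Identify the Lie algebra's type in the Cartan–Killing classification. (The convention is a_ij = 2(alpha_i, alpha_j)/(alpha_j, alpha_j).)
The matrix has rank 6 with 2's on the diagonal. Reading the off-diagonal entries as Dynkin edges (a single edge where a_ij = a_ji = -1; a double or triple edge where a_ij * a_ji = 2 or 3), the diagram is a chain of 6 nodes with a double edge at one end; the terminal node there is the unique long simple root (C_6). One simple-root ordering that puts it in standard form is (alpha_1, alpha_3, alpha_2, alpha_6, alpha_4, alpha_5). So the algebra is type C_6, i.e. sp(12).

type C_6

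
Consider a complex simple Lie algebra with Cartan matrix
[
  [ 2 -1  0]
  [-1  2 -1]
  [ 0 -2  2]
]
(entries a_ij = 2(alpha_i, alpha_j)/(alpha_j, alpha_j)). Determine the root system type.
The matrix has rank 3 with 2's on the diagonal. Reading the off-diagonal entries as Dynkin edges (a single edge where a_ij = a_ji = -1; a double or triple edge where a_ij * a_ji = 2 or 3), the diagram is a chain of 3 nodes with a double edge at one end; the terminal node there is the unique long simple root (C_3). One simple-root ordering that puts it in standard form is (alpha_1, alpha_2, alpha_3). So the algebra is type C_3, i.e. sp(6).

C_3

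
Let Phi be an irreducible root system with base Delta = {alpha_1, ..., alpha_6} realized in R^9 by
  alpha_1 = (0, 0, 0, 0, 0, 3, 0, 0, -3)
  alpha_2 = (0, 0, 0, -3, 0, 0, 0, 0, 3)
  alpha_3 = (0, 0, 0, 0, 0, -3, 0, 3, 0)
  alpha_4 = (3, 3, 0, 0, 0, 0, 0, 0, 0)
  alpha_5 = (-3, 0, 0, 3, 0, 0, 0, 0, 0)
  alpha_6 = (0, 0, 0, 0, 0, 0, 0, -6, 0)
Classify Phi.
type C_6

Compute the Cartan integers a_ij = 2(alpha_i, alpha_j)/(alpha_j, alpha_j); the resulting 6x6 Cartan matrix is
[[2, -1, -1, 0, 0, 0], [-1, 2, 0, 0, -1, 0], [-1, 0, 2, 0, 0, -1], [0, 0, 0, 2, -1, 0], [0, -1, 0, -1, 2, 0], [0, 0, -2, 0, 0, 2]].
The roots have two lengths (squared-length ratio 2:1); the short ones are alpha_{1,2,3,4,5}. The associated Dynkin diagram is a chain of 6 nodes with a double edge at one end; the terminal node there is the unique long simple root (C_6), so the type is C_6 (the algebra sp(12)).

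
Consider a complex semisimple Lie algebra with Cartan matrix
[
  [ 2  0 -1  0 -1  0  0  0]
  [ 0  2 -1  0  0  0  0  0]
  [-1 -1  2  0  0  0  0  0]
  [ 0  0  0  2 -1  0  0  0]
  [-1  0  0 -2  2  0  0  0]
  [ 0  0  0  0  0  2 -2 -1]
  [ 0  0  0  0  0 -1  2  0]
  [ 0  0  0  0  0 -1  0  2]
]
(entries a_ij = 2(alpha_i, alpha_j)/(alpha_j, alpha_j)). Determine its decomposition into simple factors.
B3 + B5

The diagram associated to this matrix has two connected components: the simple roots {alpha_6, alpha_7, alpha_8} form a chain of 3 nodes with a double edge at one end; the terminal node there is the unique short simple root (B_3), and {alpha_1, alpha_2, alpha_3, alpha_4, alpha_5} form a chain of 5 nodes with a double edge at one end; the terminal node there is the unique short simple root (B_5). A semisimple Lie algebra decomposes uniquely as the direct sum of simple ideals, one per connected component of its Dynkin diagram, so g ≅ B_3 ⊕ B_5 (dimension 21 + 55 = 76).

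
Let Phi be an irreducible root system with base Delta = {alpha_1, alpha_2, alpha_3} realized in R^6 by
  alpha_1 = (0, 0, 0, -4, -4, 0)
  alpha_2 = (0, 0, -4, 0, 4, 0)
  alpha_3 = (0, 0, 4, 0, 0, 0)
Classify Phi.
B_3

Compute the Cartan integers a_ij = 2(alpha_i, alpha_j)/(alpha_j, alpha_j); the resulting 3x3 Cartan matrix is
[[2, -1, 0], [-1, 2, -2], [0, -1, 2]].
The roots have two lengths (squared-length ratio 2:1); the short ones are alpha_{3}. The associated Dynkin diagram is a chain of 3 nodes with a double edge at one end; the terminal node there is the unique short simple root (B_3), so the type is B_3 (the algebra so(7)).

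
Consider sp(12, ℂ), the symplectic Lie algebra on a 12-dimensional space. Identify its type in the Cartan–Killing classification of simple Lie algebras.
C6

This is sp(12), which has dimension 12(12+1)/2 = 78 and rank 12/2 = 6. In the classification of classical Lie algebras, the symplectic algebra sp(2n) has type C_n; here n = 6, so the Dynkin diagram is a chain of 6 nodes with a double edge at one end; the terminal node there is the unique long simple root (C_6). Hence the type is C_6.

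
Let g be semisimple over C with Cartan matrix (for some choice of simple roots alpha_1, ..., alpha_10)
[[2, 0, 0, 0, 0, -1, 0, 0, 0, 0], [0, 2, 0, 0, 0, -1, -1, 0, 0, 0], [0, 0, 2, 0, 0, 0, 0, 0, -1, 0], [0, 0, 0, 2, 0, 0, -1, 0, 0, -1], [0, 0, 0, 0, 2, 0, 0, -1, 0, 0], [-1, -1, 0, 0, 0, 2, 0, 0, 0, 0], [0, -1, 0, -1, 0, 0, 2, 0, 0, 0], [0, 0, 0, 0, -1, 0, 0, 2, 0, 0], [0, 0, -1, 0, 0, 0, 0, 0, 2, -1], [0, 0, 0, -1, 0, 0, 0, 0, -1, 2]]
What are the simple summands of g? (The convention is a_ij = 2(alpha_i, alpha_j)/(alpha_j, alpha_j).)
A2 + A8

The diagram associated to this matrix has two connected components: the simple roots {alpha_5, alpha_8} form a chain of 2 nodes with single edges (A_2), and {alpha_1, alpha_2, alpha_3, alpha_4, alpha_6, alpha_7, alpha_9, alpha_10} form a chain of 8 nodes with single edges (A_8). A semisimple Lie algebra decomposes uniquely as the direct sum of simple ideals, one per connected component of its Dynkin diagram, so g ≅ A_2 ⊕ A_8 (dimension 8 + 80 = 88).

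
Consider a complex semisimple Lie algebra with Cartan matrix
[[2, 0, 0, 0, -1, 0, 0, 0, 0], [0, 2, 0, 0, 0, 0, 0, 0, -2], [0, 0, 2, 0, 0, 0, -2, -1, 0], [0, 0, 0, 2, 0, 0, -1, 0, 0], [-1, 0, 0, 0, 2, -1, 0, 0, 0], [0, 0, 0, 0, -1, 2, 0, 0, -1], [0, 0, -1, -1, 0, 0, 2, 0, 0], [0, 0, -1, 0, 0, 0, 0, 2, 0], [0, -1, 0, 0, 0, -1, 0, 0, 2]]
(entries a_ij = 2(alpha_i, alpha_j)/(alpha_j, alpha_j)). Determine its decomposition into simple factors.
type C_5 + type F_4

The diagram associated to this matrix has two connected components: the simple roots {alpha_1, alpha_2, alpha_5, alpha_6, alpha_9} form a chain of 5 nodes with a double edge at one end; the terminal node there is the unique long simple root (C_5), and {alpha_3, alpha_4, alpha_7, alpha_8} form a chain of 4 nodes with a double edge between the middle two (F_4). A semisimple Lie algebra decomposes uniquely as the direct sum of simple ideals, one per connected component of its Dynkin diagram, so g ≅ C_5 ⊕ F_4 (dimension 55 + 52 = 107).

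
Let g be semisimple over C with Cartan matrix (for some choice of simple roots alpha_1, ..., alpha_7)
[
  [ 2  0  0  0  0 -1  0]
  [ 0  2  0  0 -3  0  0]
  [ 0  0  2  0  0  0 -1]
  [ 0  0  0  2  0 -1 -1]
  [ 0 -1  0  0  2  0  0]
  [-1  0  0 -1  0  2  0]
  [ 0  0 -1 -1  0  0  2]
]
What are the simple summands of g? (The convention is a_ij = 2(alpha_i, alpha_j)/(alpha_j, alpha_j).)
The diagram associated to this matrix has two connected components: the simple roots {alpha_1, alpha_3, alpha_4, alpha_6, alpha_7} form a chain of 5 nodes with single edges (A_5), and {alpha_2, alpha_5} form two nodes joined by a triple edge (G_2). A semisimple Lie algebra decomposes uniquely as the direct sum of simple ideals, one per connected component of its Dynkin diagram, so g ≅ A_5 ⊕ G_2 (dimension 35 + 14 = 49).

type A_5 ⊕ type G_2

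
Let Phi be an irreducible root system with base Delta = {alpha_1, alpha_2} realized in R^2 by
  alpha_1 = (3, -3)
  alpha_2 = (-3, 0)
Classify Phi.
Compute the Cartan integers a_ij = 2(alpha_i, alpha_j)/(alpha_j, alpha_j); the resulting 2x2 Cartan matrix is
[[2, -2], [-1, 2]].
The roots have two lengths (squared-length ratio 2:1); the short ones are alpha_{2}. The associated Dynkin diagram is a chain of 2 nodes with a double edge at one end; the terminal node there is the unique short simple root (B_2), so the type is B_2 (the algebra so(5)).

type B_2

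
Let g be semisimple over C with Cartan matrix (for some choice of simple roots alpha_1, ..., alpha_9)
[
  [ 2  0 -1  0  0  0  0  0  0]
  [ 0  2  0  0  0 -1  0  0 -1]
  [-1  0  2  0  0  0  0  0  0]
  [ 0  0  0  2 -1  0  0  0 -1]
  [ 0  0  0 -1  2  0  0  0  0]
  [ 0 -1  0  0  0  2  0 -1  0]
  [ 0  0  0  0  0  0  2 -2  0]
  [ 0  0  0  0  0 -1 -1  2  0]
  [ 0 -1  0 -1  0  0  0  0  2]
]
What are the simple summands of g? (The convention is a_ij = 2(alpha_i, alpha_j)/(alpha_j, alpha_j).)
The diagram associated to this matrix has two connected components: the simple roots {alpha_1, alpha_3} form a chain of 2 nodes with single edges (A_2), and {alpha_2, alpha_4, alpha_5, alpha_6, alpha_7, alpha_8, alpha_9} form a chain of 7 nodes with a double edge at one end; the terminal node there is the unique long simple root (C_7). A semisimple Lie algebra decomposes uniquely as the direct sum of simple ideals, one per connected component of its Dynkin diagram, so g ≅ A_2 ⊕ C_7 (dimension 8 + 105 = 113).

A_2 + C_7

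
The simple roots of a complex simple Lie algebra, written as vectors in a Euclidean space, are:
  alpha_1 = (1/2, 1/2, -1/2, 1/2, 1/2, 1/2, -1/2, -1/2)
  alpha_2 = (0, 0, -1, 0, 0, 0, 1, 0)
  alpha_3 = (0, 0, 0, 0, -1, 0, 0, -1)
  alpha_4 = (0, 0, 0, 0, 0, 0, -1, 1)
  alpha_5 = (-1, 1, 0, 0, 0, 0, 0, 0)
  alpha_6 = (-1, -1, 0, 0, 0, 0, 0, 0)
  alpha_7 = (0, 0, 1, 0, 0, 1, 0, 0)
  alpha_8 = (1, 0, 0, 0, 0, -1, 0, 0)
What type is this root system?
E_8

Compute the Cartan integers a_ij = 2(alpha_i, alpha_j)/(alpha_j, alpha_j); the resulting 8x8 Cartan matrix is
[[2, 0, 0, 0, 0, -1, 0, 0], [0, 2, 0, -1, 0, 0, -1, 0], [0, 0, 2, -1, 0, 0, 0, 0], [0, -1, -1, 2, 0, 0, 0, 0], [0, 0, 0, 0, 2, 0, 0, -1], [-1, 0, 0, 0, 0, 2, 0, -1], [0, -1, 0, 0, 0, 0, 2, -1], [0, 0, 0, 0, -1, -1, -1, 2]].
All simple roots have the same length, so the diagram is simply laced. The associated Dynkin diagram is a chain of 7 nodes with one extra node attached to the third node from one end (E_8), so the type is E_8.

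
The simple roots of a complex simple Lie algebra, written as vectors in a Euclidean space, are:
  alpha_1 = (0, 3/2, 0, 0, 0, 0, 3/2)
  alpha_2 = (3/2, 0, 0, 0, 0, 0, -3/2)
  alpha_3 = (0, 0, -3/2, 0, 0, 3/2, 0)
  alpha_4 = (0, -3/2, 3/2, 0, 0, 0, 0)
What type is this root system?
A4

Compute the Cartan integers a_ij = 2(alpha_i, alpha_j)/(alpha_j, alpha_j); the resulting 4x4 Cartan matrix is
[[2, -1, 0, -1], [-1, 2, 0, 0], [0, 0, 2, -1], [-1, 0, -1, 2]].
All simple roots have the same length, so the diagram is simply laced. The associated Dynkin diagram is a chain of 4 nodes with single edges (A_4), so the type is A_4 (the algebra sl(5)).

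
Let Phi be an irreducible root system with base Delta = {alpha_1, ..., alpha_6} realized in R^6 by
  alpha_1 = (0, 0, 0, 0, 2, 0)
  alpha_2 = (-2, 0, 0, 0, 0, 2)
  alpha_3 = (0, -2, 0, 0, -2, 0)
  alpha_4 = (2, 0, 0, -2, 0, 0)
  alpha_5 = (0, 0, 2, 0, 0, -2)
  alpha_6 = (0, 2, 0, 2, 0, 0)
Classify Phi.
B_6

Compute the Cartan integers a_ij = 2(alpha_i, alpha_j)/(alpha_j, alpha_j); the resulting 6x6 Cartan matrix is
[[2, 0, -1, 0, 0, 0], [0, 2, 0, -1, -1, 0], [-2, 0, 2, 0, 0, -1], [0, -1, 0, 2, 0, -1], [0, -1, 0, 0, 2, 0], [0, 0, -1, -1, 0, 2]].
The roots have two lengths (squared-length ratio 2:1); the short ones are alpha_{1}. The associated Dynkin diagram is a chain of 6 nodes with a double edge at one end; the terminal node there is the unique short simple root (B_6), so the type is B_6 (the algebra so(13)).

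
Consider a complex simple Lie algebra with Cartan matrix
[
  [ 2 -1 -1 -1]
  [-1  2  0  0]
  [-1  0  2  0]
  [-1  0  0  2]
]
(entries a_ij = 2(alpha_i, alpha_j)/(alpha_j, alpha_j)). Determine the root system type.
D_4

The matrix has rank 4 with 2's on the diagonal. Reading the off-diagonal entries as Dynkin edges (a single edge where a_ij = a_ji = -1; a double or triple edge where a_ij * a_ji = 2 or 3), the diagram is a chain of 2 nodes with a fork of two nodes at one end (D_4). One simple-root ordering that puts it in standard form is (alpha_3, alpha_1, alpha_4, alpha_2). So the algebra is type D_4, i.e. so(8).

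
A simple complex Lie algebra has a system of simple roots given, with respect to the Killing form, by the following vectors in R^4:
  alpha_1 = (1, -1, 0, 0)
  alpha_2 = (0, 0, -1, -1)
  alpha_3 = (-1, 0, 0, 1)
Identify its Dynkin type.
Compute the Cartan integers a_ij = 2(alpha_i, alpha_j)/(alpha_j, alpha_j); the resulting 3x3 Cartan matrix is
[[2, 0, -1], [0, 2, -1], [-1, -1, 2]].
All simple roots have the same length, so the diagram is simply laced. The associated Dynkin diagram is a chain of 3 nodes with single edges (A_3), so the type is A_3 (the algebra sl(4)).

type A_3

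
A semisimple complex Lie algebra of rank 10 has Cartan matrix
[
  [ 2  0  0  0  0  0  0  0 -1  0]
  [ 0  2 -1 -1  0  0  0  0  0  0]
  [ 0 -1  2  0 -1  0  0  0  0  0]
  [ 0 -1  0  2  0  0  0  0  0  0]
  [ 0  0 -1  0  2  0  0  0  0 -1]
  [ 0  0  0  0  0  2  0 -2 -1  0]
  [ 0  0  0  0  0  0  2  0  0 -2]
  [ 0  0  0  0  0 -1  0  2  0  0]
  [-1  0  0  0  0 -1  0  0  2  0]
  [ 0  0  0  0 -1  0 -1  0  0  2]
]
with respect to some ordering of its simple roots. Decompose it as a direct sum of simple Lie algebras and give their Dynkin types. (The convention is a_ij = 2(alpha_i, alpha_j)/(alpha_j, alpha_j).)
B_4 (so(9)) ⊕ C_6 (sp(12))

The diagram associated to this matrix has two connected components: the simple roots {alpha_1, alpha_6, alpha_8, alpha_9} form a chain of 4 nodes with a double edge at one end; the terminal node there is the unique short simple root (B_4), and {alpha_2, alpha_3, alpha_4, alpha_5, alpha_7, alpha_10} form a chain of 6 nodes with a double edge at one end; the terminal node there is the unique long simple root (C_6). A semisimple Lie algebra decomposes uniquely as the direct sum of simple ideals, one per connected component of its Dynkin diagram, so g ≅ B_4 ⊕ C_6 (dimension 36 + 78 = 114).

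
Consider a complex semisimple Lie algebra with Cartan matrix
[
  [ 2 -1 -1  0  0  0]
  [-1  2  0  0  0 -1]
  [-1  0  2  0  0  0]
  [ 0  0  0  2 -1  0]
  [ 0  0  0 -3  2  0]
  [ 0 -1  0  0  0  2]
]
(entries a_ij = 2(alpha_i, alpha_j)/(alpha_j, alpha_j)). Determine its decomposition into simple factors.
type A_4 ⊕ type G_2

The diagram associated to this matrix has two connected components: the simple roots {alpha_1, alpha_2, alpha_3, alpha_6} form a chain of 4 nodes with single edges (A_4), and {alpha_4, alpha_5} form two nodes joined by a triple edge (G_2). A semisimple Lie algebra decomposes uniquely as the direct sum of simple ideals, one per connected component of its Dynkin diagram, so g ≅ A_4 ⊕ G_2 (dimension 24 + 14 = 38).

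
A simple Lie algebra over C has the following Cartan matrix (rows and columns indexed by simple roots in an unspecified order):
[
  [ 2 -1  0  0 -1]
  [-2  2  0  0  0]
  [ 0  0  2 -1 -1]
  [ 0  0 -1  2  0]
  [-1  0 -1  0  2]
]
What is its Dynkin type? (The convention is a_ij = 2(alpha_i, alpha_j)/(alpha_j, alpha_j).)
The matrix has rank 5 with 2's on the diagonal. Reading the off-diagonal entries as Dynkin edges (a single edge where a_ij = a_ji = -1; a double or triple edge where a_ij * a_ji = 2 or 3), the diagram is a chain of 5 nodes with a double edge at one end; the terminal node there is the unique long simple root (C_5). One simple-root ordering that puts it in standard form is (alpha_4, alpha_3, alpha_5, alpha_1, alpha_2). So the algebra is type C_5, i.e. sp(10).

C_5 (sp(10))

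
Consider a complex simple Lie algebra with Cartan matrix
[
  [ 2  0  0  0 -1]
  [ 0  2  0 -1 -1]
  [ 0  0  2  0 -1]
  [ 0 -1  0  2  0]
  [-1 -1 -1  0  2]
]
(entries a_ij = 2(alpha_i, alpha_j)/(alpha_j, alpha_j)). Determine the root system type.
D_5 (so(10))

The matrix has rank 5 with 2's on the diagonal. Reading the off-diagonal entries as Dynkin edges (a single edge where a_ij = a_ji = -1; a double or triple edge where a_ij * a_ji = 2 or 3), the diagram is a chain of 3 nodes with a fork of two nodes at one end (D_5). One simple-root ordering that puts it in standard form is (alpha_4, alpha_2, alpha_5, alpha_1, alpha_3). So the algebra is type D_5, i.e. so(10).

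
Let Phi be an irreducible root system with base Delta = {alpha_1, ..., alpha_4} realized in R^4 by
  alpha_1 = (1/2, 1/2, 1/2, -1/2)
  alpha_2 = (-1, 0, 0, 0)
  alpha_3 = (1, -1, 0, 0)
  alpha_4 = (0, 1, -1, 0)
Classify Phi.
type F_4

Compute the Cartan integers a_ij = 2(alpha_i, alpha_j)/(alpha_j, alpha_j); the resulting 4x4 Cartan matrix is
[[2, -1, 0, 0], [-1, 2, -1, 0], [0, -2, 2, -1], [0, 0, -1, 2]].
The roots have two lengths (squared-length ratio 2:1); the short ones are alpha_{1,2}. The associated Dynkin diagram is a chain of 4 nodes with a double edge between the middle two (F_4), so the type is F_4.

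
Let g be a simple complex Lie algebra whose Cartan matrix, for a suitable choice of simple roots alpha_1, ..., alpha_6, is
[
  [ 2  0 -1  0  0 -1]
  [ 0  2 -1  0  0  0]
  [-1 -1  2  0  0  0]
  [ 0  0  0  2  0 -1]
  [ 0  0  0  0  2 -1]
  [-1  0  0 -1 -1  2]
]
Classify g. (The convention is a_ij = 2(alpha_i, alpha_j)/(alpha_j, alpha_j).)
D_6

The matrix has rank 6 with 2's on the diagonal. Reading the off-diagonal entries as Dynkin edges (a single edge where a_ij = a_ji = -1; a double or triple edge where a_ij * a_ji = 2 or 3), the diagram is a chain of 4 nodes with a fork of two nodes at one end (D_6). One simple-root ordering that puts it in standard form is (alpha_2, alpha_3, alpha_1, alpha_6, alpha_4, alpha_5). So the algebra is type D_6, i.e. so(12).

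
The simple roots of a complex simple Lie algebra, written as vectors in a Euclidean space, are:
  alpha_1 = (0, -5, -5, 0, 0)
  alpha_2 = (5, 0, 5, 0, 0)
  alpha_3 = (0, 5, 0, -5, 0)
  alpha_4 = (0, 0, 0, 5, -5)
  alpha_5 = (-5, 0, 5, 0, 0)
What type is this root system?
Compute the Cartan integers a_ij = 2(alpha_i, alpha_j)/(alpha_j, alpha_j); the resulting 5x5 Cartan matrix is
[[2, -1, -1, 0, -1], [-1, 2, 0, 0, 0], [-1, 0, 2, -1, 0], [0, 0, -1, 2, 0], [-1, 0, 0, 0, 2]].
All simple roots have the same length, so the diagram is simply laced. The associated Dynkin diagram is a chain of 3 nodes with a fork of two nodes at one end (D_5), so the type is D_5 (the algebra so(10)).

D_5 (so(10))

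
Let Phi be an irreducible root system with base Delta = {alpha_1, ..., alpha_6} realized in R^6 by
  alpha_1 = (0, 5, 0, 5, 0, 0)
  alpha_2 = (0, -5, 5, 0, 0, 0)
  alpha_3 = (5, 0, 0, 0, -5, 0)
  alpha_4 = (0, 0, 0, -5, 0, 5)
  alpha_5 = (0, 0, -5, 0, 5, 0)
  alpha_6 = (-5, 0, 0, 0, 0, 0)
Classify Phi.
B6

Compute the Cartan integers a_ij = 2(alpha_i, alpha_j)/(alpha_j, alpha_j); the resulting 6x6 Cartan matrix is
[[2, -1, 0, -1, 0, 0], [-1, 2, 0, 0, -1, 0], [0, 0, 2, 0, -1, -2], [-1, 0, 0, 2, 0, 0], [0, -1, -1, 0, 2, 0], [0, 0, -1, 0, 0, 2]].
The roots have two lengths (squared-length ratio 2:1); the short ones are alpha_{6}. The associated Dynkin diagram is a chain of 6 nodes with a double edge at one end; the terminal node there is the unique short simple root (B_6), so the type is B_6 (the algebra so(13)).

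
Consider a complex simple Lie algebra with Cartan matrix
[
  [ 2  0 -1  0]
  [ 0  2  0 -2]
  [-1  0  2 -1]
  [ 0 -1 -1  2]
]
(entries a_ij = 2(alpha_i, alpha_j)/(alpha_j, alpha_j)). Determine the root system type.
C4

The matrix has rank 4 with 2's on the diagonal. Reading the off-diagonal entries as Dynkin edges (a single edge where a_ij = a_ji = -1; a double or triple edge where a_ij * a_ji = 2 or 3), the diagram is a chain of 4 nodes with a double edge at one end; the terminal node there is the unique long simple root (C_4). One simple-root ordering that puts it in standard form is (alpha_1, alpha_3, alpha_4, alpha_2). So the algebra is type C_4, i.e. sp(8).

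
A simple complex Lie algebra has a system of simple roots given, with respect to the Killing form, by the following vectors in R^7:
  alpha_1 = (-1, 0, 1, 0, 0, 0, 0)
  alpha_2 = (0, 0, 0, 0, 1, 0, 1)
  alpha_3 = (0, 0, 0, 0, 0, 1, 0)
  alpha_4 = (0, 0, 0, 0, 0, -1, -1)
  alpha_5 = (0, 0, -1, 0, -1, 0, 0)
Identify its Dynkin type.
Compute the Cartan integers a_ij = 2(alpha_i, alpha_j)/(alpha_j, alpha_j); the resulting 5x5 Cartan matrix is
[[2, 0, 0, 0, -1], [0, 2, 0, -1, -1], [0, 0, 2, -1, 0], [0, -1, -2, 2, 0], [-1, -1, 0, 0, 2]].
The roots have two lengths (squared-length ratio 2:1); the short ones are alpha_{3}. The associated Dynkin diagram is a chain of 5 nodes with a double edge at one end; the terminal node there is the unique short simple root (B_5), so the type is B_5 (the algebra so(11)).

type B_5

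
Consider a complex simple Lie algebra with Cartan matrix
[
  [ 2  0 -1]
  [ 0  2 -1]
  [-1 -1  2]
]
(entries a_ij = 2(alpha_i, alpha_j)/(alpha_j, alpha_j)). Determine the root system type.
The matrix has rank 3 with 2's on the diagonal. Reading the off-diagonal entries as Dynkin edges (a single edge where a_ij = a_ji = -1; a double or triple edge where a_ij * a_ji = 2 or 3), the diagram is a chain of 3 nodes with single edges (A_3). One simple-root ordering that puts it in standard form is (alpha_2, alpha_3, alpha_1). So the algebra is type A_3, i.e. sl(4).

type A_3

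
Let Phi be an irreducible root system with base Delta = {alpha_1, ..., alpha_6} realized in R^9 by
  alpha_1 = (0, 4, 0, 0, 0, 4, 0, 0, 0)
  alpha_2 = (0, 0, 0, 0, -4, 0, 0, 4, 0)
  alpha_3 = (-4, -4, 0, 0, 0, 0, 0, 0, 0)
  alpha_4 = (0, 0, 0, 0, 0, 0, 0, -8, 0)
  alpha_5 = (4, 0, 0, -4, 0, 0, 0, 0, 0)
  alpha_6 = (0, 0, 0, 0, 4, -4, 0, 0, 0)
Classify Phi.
C_6

Compute the Cartan integers a_ij = 2(alpha_i, alpha_j)/(alpha_j, alpha_j); the resulting 6x6 Cartan matrix is
[[2, 0, -1, 0, 0, -1], [0, 2, 0, -1, 0, -1], [-1, 0, 2, 0, -1, 0], [0, -2, 0, 2, 0, 0], [0, 0, -1, 0, 2, 0], [-1, -1, 0, 0, 0, 2]].
The roots have two lengths (squared-length ratio 2:1); the short ones are alpha_{1,2,3,5,6}. The associated Dynkin diagram is a chain of 6 nodes with a double edge at one end; the terminal node there is the unique long simple root (C_6), so the type is C_6 (the algebra sp(12)).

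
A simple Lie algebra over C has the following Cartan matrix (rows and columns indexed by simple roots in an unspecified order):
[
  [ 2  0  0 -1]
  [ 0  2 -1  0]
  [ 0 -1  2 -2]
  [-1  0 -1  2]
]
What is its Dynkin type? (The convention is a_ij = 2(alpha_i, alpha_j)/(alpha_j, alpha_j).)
F4

The matrix has rank 4 with 2's on the diagonal. Reading the off-diagonal entries as Dynkin edges (a single edge where a_ij = a_ji = -1; a double or triple edge where a_ij * a_ji = 2 or 3), the diagram is a chain of 4 nodes with a double edge between the middle two (F_4). One simple-root ordering that puts it in standard form is (alpha_2, alpha_3, alpha_4, alpha_1). So the algebra is type F_4.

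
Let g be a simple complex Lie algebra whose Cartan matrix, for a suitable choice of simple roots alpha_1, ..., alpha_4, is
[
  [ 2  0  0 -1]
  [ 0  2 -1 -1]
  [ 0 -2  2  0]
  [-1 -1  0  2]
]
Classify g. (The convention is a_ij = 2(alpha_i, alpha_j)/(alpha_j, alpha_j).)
C_4 (sp(8))

The matrix has rank 4 with 2's on the diagonal. Reading the off-diagonal entries as Dynkin edges (a single edge where a_ij = a_ji = -1; a double or triple edge where a_ij * a_ji = 2 or 3), the diagram is a chain of 4 nodes with a double edge at one end; the terminal node there is the unique long simple root (C_4). One simple-root ordering that puts it in standard form is (alpha_1, alpha_4, alpha_2, alpha_3). So the algebra is type C_4, i.e. sp(8).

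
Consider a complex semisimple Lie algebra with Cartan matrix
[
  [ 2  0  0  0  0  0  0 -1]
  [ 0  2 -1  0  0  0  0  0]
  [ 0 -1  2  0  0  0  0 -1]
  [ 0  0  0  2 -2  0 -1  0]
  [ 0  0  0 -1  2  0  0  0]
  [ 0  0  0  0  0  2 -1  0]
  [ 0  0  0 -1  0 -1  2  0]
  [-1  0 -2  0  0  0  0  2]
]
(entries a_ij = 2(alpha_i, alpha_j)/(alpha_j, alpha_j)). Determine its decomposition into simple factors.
The diagram associated to this matrix has two connected components: the simple roots {alpha_4, alpha_5, alpha_6, alpha_7} form a chain of 4 nodes with a double edge at one end; the terminal node there is the unique short simple root (B_4), and {alpha_1, alpha_2, alpha_3, alpha_8} form a chain of 4 nodes with a double edge between the middle two (F_4). A semisimple Lie algebra decomposes uniquely as the direct sum of simple ideals, one per connected component of its Dynkin diagram, so g ≅ B_4 ⊕ F_4 (dimension 36 + 52 = 88).

type B_4 + type F_4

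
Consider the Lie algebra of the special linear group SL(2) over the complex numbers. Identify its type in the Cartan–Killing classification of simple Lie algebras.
type A_1

This is sl(2), which has dimension 2^2 - 1 = 3 and rank 2 - 1 = 1 (a Cartan subalgebra is the diagonal traceless matrices). In the classification of classical Lie algebras, the special linear algebra sl(n+1) has type A_n; here n = 1, so the Dynkin diagram is a chain of 1 nodes with single edges (A_1). Hence the type is A_1.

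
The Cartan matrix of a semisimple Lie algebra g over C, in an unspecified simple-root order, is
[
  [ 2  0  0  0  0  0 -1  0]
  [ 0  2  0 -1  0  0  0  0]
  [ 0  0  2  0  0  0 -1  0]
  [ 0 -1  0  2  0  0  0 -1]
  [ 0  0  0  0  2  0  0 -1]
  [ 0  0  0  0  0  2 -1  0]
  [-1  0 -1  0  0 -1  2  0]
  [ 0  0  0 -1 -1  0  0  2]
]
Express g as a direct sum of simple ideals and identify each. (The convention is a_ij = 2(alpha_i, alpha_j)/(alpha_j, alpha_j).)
A_4 ⊕ D_4

The diagram associated to this matrix has two connected components: the simple roots {alpha_2, alpha_4, alpha_5, alpha_8} form a chain of 4 nodes with single edges (A_4), and {alpha_1, alpha_3, alpha_6, alpha_7} form a chain of 2 nodes with a fork of two nodes at one end (D_4). A semisimple Lie algebra decomposes uniquely as the direct sum of simple ideals, one per connected component of its Dynkin diagram, so g ≅ A_4 ⊕ D_4 (dimension 24 + 28 = 52).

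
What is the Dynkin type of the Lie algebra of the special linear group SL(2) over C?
This is sl(2), which has dimension 2^2 - 1 = 3 and rank 2 - 1 = 1 (a Cartan subalgebra is the diagonal traceless matrices). In the classification of classical Lie algebras, the special linear algebra sl(n+1) has type A_n; here n = 1, so the Dynkin diagram is a chain of 1 nodes with single edges (A_1). Hence the type is A_1.

A_1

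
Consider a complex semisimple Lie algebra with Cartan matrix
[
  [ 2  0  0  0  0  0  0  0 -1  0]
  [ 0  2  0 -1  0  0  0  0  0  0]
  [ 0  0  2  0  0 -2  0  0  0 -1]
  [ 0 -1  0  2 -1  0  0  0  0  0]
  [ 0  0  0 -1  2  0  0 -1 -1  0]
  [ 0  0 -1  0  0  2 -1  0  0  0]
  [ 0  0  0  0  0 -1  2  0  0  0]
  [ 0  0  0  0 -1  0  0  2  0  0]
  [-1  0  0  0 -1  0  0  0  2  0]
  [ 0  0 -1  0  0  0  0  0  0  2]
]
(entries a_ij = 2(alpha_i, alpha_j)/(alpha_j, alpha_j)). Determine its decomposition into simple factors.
E_6 ⊕ F_4

The diagram associated to this matrix has two connected components: the simple roots {alpha_1, alpha_2, alpha_4, alpha_5, alpha_8, alpha_9} form a chain of 5 nodes with one extra node attached to the third node from one end (E_6), and {alpha_3, alpha_6, alpha_7, alpha_10} form a chain of 4 nodes with a double edge between the middle two (F_4). A semisimple Lie algebra decomposes uniquely as the direct sum of simple ideals, one per connected component of its Dynkin diagram, so g ≅ E_6 ⊕ F_4 (dimension 78 + 52 = 130).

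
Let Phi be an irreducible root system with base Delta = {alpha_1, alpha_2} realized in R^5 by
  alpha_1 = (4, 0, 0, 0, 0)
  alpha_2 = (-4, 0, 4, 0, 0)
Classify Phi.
Compute the Cartan integers a_ij = 2(alpha_i, alpha_j)/(alpha_j, alpha_j); the resulting 2x2 Cartan matrix is
[[2, -1], [-2, 2]].
The roots have two lengths (squared-length ratio 2:1); the short ones are alpha_{1}. The associated Dynkin diagram is a chain of 2 nodes with a double edge at one end; the terminal node there is the unique short simple root (B_2), so the type is B_2 (the algebra so(5)).

B_2 (so(5))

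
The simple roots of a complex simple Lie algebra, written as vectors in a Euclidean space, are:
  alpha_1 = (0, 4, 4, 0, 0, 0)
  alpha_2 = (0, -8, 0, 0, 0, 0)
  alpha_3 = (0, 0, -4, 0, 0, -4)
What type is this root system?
Compute the Cartan integers a_ij = 2(alpha_i, alpha_j)/(alpha_j, alpha_j); the resulting 3x3 Cartan matrix is
[[2, -1, -1], [-2, 2, 0], [-1, 0, 2]].
The roots have two lengths (squared-length ratio 2:1); the short ones are alpha_{1,3}. The associated Dynkin diagram is a chain of 3 nodes with a double edge at one end; the terminal node there is the unique long simple root (C_3), so the type is C_3 (the algebra sp(6)).

C_3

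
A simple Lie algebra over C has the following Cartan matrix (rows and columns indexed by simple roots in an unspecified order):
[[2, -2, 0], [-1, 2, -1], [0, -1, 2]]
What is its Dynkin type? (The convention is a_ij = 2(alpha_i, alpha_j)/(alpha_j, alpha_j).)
C_3 (sp(6))

The matrix has rank 3 with 2's on the diagonal. Reading the off-diagonal entries as Dynkin edges (a single edge where a_ij = a_ji = -1; a double or triple edge where a_ij * a_ji = 2 or 3), the diagram is a chain of 3 nodes with a double edge at one end; the terminal node there is the unique long simple root (C_3). One simple-root ordering that puts it in standard form is (alpha_3, alpha_2, alpha_1). So the algebra is type C_3, i.e. sp(6).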